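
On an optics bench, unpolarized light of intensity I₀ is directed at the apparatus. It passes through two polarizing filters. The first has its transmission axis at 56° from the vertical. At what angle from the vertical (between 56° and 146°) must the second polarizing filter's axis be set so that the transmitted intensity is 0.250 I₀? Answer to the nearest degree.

θ ≈ 101°

Unpolarized light through the first polarizer → I₁ = ½ I₀, now polarized at 56°.
Need I₂/I₀ = 0.25, so cos²(θ − 56°) = 0.25 / 0.5 = 0.5.
θ − 56° = arccos(√0.5) = 45.0°, giving θ ≈ 56 + 45.0 = 101.0°.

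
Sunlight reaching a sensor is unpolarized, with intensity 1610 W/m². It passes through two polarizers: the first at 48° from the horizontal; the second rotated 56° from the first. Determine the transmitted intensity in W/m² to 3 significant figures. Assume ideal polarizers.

Unpolarized light through the first polarizer → I₁ = 1610 W/m²/2 = 805 W/m², polarized at 48°.
I₂ = I₁ · cos²(56°) = 805 · 0.3127 = 251.7 W/m².

I ≈ 252 W/m²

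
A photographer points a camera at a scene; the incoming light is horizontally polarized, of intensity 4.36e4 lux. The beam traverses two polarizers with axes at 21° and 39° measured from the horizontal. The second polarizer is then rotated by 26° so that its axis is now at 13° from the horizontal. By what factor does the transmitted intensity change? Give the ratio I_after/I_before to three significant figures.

I_new/I_old ≈ 1.08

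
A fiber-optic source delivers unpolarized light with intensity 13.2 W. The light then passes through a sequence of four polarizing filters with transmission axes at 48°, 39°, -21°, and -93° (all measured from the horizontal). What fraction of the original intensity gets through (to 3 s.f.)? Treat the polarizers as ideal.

I/I₀ ≈ 0.0116

Unpolarized light through the first polarizer → I₁ = 13.2 W/2 = 6.6 W, polarized at 48°.
I₂ = I₁ · cos²(9°) = 6.6 · 0.9755 = 6.438 W.
I₃ = I₂ · cos²(60°) = 6.438 · 0.25 = 1.61 W.
I₄ = I₃ · cos²(72°) = 1.61 · 0.09549 = 0.1537 W.
Transmitted fraction = 0.01164.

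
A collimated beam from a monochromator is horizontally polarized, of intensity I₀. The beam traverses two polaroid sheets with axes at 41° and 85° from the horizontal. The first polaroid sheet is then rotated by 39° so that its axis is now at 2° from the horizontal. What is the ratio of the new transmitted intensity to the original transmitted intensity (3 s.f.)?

Before rotation:
By Malus's law, I₁ = I₀ cos²(41° − 0°) = I₀ cos²(41°) = 0.5696 I₀.
I₂ = I₁ cos²(85° − 41°) = 0.5696 I₀ · cos²(44°) = 0.2947 I₀.
After rotation:
I₁ = I₀ cos²(2° − 0°) = I₀ cos²(2°) = 0.9988 I₀.
I₂ = I₁ cos²(85° − 2°) = 0.9988 I₀ · cos²(83°) = 0.01483 I₀.
Ratio = 0.01483 / 0.2947 = 0.05033.

I_new/I_old ≈ 0.0503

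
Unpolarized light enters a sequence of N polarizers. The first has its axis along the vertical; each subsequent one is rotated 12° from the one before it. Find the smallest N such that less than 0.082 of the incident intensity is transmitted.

N = 42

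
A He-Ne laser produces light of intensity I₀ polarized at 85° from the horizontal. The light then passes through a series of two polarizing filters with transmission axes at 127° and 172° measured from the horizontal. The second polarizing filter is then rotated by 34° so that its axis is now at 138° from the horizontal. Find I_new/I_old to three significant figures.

Before rotation:
I₁ = I₀ cos²(127° − 85°) = I₀ cos²(42°) = 0.5523 I₀.
I₂ = I₁ cos²(172° − 127°) = 0.5523 I₀ · cos²(45°) = 0.2761 I₀.
After rotation:
I₁ = I₀ cos²(127° − 85°) = I₀ cos²(42°) = 0.5523 I₀.
I₂ = I₁ cos²(138° − 127°) = 0.5523 I₀ · cos²(11°) = 0.5322 I₀.
Ratio = 0.5322 / 0.2761 = 1.927.

I_new/I_old ≈ 1.93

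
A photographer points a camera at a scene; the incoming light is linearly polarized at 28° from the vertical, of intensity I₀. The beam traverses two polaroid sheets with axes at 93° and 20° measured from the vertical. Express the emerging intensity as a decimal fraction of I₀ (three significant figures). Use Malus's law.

≈ 0.0153 I₀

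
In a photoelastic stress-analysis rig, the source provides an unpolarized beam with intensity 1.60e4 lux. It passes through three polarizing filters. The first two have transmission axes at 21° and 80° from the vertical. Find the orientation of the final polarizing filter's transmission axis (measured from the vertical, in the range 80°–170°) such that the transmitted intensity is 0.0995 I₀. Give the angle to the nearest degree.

Unpolarized light through the first polarizer → I₁ = ½ I₀, now polarized at 21°.
I₂ = I₁ cos²(80° − 21°) = 0.5 I₀ · cos²(59°) = 0.1326 I₀.
Need I₃/I₀ = 0.0995, so cos²(θ − 80°) = 0.0995 / 0.1326 = 0.7502.
θ − 80° = arccos(√0.7502) = 30.0°, giving θ ≈ 80 + 30.0 = 110.0°.

θ ≈ 110°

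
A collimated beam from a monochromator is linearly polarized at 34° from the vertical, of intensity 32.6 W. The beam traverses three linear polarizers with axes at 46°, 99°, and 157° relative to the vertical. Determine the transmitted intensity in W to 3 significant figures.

I₁ = 32.6 W · cos²(12°) = 31.19 W.
I₂ = I₁ · cos²(53°) = 31.19 · 0.3622 = 11.3 W.
I₃ = I₂ · cos²(58°) = 11.3 · 0.2808 = 3.172 W.

I ≈ 3.17 W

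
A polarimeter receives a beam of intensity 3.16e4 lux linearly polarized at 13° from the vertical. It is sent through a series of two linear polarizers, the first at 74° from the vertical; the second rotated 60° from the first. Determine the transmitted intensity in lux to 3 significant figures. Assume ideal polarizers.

I ≈ 1860 lux

By Malus's law, I₁ = 3.16e4 lux · cos²(61°) = 7427 lux.
I₂ = I₁ · cos²(60°) = 7427 · 0.25 = 1857 lux.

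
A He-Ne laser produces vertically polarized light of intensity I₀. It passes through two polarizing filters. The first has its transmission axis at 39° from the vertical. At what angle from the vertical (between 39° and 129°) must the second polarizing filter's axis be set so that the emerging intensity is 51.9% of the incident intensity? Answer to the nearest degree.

θ ≈ 61°

I₁ = I₀ cos²(39° − 0°) = I₀ cos²(39°) = 0.604 I₀.
Need I₂/I₀ = 0.519, so cos²(θ − 39°) = 0.519 / 0.604 = 0.8593.
θ − 39° = arccos(√0.8593) = 22.0°, giving θ ≈ 39 + 22.0 = 61.0°.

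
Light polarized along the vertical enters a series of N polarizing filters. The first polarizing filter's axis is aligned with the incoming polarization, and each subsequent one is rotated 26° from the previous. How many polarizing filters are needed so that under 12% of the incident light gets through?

N = 11

First polarizer is aligned with the polarization: full transmission.
Each further stage multiplies by cos²(26°) = 0.8078.
After N polarizers: T = 0.8078^(N−1). Require T < 0.12 ⇒ N−1 > ln(0.12)/ln(0.8078) = 9.94, so N−1 ≥ 10 and N = 11.
Check: N=11 gives T = 0.1184 < 0.12; N=10 gives T = 0.1465.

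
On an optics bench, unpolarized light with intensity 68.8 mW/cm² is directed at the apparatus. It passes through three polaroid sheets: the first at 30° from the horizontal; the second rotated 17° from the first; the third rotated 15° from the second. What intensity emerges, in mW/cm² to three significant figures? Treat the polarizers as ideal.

I ≈ 29.4 mW/cm²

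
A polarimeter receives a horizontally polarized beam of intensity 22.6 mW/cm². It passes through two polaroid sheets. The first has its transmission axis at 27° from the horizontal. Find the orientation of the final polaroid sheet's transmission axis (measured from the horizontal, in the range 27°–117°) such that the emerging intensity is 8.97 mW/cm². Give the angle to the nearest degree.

I₁ = I₀ cos²(27° − 0°) = I₀ cos²(27°) = 0.7939 I₀.
Target fraction: 8.97 / 22.6 mW/cm² = 0.3969 of I₀.
Need I₂/I₀ = 0.3969, so cos²(θ − 27°) = 0.3969 / 0.7939 = 0.4999.
θ − 27° = arccos(√0.4999) = 45.0°, giving θ ≈ 27 + 45.0 = 72.0°.

θ ≈ 72°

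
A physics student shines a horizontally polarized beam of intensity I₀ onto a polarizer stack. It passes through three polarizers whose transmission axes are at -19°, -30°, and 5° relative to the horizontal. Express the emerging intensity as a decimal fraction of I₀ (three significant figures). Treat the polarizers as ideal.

By Malus's law, I₁ = I₀ cos²(-19° − 0°) = I₀ cos²(19°) = 0.894 I₀.
I₂ = I₁ cos²(-30° + 19°) = 0.894 I₀ · cos²(11°) = 0.8615 I₀.
I₃ = I₂ cos²(5° + 30°) = 0.8615 I₀ · cos²(35°) = 0.578 I₀.
Transmitted fraction = 0.578.

≈ 0.578 I₀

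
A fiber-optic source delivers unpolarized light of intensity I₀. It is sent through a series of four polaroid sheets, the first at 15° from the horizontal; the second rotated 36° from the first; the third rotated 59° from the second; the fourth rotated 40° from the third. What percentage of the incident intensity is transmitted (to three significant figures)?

≈ 5.09%

Unpolarized light through the first polarizer → I₁ = ½ I₀, now polarized at 15°.
I₂ = I₁ cos²(36°) = 0.5 · 0.6545 I₀ = 0.3273 I₀.
I₃ = I₂ cos²(59°) = 0.3273 · 0.2653 I₀ = 0.08681 I₀.
I₄ = I₃ cos²(40°) = 0.08681 · 0.5868 I₀ = 0.05094 I₀.
That is 5.094% of the incident intensity.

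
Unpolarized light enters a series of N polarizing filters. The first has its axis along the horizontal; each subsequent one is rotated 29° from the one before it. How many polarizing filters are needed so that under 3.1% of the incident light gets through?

N = 12

First polarizer halves the unpolarized light: factor 1/2.
Each further stage multiplies by cos²(29°) = 0.765.
After N polarizers: T = 0.5·0.765^(N−1). Require T < 0.031 ⇒ N−1 > ln(0.031/0.5)/ln(0.765) = 10.38, so N−1 ≥ 11 and N = 12.
Check: N=12 gives T = 0.02624 < 0.031; N=11 gives T = 0.0343.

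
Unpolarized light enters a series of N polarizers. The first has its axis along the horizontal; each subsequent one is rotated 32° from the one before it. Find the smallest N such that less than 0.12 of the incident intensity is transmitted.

First polarizer halves the unpolarized light: factor 1/2.
Each further stage multiplies by cos²(32°) = 0.7192.
After N polarizers: T = 0.5·0.7192^(N−1). Require T < 0.12 ⇒ N−1 > ln(0.12/0.5)/ln(0.7192) = 4.33, so N−1 ≥ 5 and N = 6.
Check: N=6 gives T = 0.0962 < 0.12; N=5 gives T = 0.1338.

N = 6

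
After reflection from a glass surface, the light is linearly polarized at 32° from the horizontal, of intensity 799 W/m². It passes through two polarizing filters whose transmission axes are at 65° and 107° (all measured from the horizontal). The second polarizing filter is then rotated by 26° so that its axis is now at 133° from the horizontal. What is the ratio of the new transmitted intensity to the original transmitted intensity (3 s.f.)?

I_new/I_old ≈ 0.254

Before rotation:
I₁ = I₀ cos²(65° − 32°) = I₀ cos²(33°) = 0.7034 I₀.
I₂ = I₁ cos²(107° − 65°) = 0.7034 I₀ · cos²(42°) = 0.3884 I₀.
After rotation:
I₁ = I₀ cos²(65° − 32°) = I₀ cos²(33°) = 0.7034 I₀.
I₂ = I₁ cos²(133° − 65°) = 0.7034 I₀ · cos²(68°) = 0.0987 I₀.
Ratio = 0.0987 / 0.3884 = 0.2541.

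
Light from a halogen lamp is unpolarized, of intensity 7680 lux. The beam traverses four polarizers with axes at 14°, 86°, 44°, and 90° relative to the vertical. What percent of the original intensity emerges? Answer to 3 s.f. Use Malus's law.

Unpolarized light through the first polarizer → I₁ = 7680 lux/2 = 3840 lux, polarized at 14°.
I₂ = I₁ · cos²(72°) = 3840 · 0.09549 = 366.7 lux.
I₃ = I₂ · cos²(42°) = 366.7 · 0.5523 = 202.5 lux.
I₄ = I₃ · cos²(46°) = 202.5 · 0.4826 = 97.72 lux.
That is 1.272% of the incident intensity.

≈ 1.27%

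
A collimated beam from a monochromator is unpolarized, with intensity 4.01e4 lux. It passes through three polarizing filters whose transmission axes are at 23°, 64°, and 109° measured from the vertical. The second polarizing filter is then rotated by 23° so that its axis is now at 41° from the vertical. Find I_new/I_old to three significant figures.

I_new/I_old ≈ 0.446

Before rotation:
Unpolarized light through the first polarizer → I₁ = ½ I₀, now polarized at 23°.
I₂ = I₁ cos²(64° − 23°) = 0.5 I₀ · cos²(41°) = 0.2848 I₀.
I₃ = I₂ cos²(109° − 64°) = 0.2848 I₀ · cos²(45°) = 0.1424 I₀.
After rotation:
Unpolarized light through the first polarizer → I₁ = ½ I₀, now polarized at 23°.
I₂ = I₁ cos²(41° − 23°) = 0.5 I₀ · cos²(18°) = 0.4523 I₀.
I₃ = I₂ cos²(109° − 41°) = 0.4523 I₀ · cos²(68°) = 0.06346 I₀.
Ratio = 0.06346 / 0.1424 = 0.4457.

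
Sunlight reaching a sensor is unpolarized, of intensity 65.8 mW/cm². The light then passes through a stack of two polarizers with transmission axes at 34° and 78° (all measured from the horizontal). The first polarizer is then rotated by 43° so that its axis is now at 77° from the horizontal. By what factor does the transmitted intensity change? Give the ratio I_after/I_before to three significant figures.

I_new/I_old ≈ 1.93

Before rotation:
Unpolarized light through the first polarizer → I₁ = ½ I₀, now polarized at 34°.
I₂ = I₁ cos²(78° − 34°) = 0.5 I₀ · cos²(44°) = 0.2587 I₀.
After rotation:
Unpolarized light through the first polarizer → I₁ = ½ I₀, now polarized at 77°.
I₂ = I₁ cos²(78° − 77°) = 0.5 I₀ · cos²(1°) = 0.4998 I₀.
Ratio = 0.4998 / 0.2587 = 1.932.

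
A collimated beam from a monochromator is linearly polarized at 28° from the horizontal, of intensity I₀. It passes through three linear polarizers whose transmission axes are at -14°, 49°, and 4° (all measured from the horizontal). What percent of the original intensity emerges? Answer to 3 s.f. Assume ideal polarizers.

≈ 5.69%

By Malus's law, I₁ = I₀ cos²(-14° − 28°) = I₀ cos²(42°) = 0.5523 I₀.
I₂ = I₁ cos²(49° + 14°) = 0.5523 I₀ · cos²(63°) = 0.1138 I₀.
I₃ = I₂ cos²(4° − 49°) = 0.1138 I₀ · cos²(45°) = 0.05691 I₀.
That is 5.691% of the incident intensity.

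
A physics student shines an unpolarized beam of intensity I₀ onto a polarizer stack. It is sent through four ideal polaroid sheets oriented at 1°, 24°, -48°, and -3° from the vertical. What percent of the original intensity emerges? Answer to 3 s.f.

Unpolarized light through the first polarizer → I₁ = ½ I₀, now polarized at 1°.
I₂ = I₁ cos²(24° − 1°) = 0.5 I₀ · cos²(23°) = 0.4237 I₀.
I₃ = I₂ cos²(-48° − 24°) = 0.4237 I₀ · cos²(72°) = 0.04046 I₀.
I₄ = I₃ cos²(-3° + 48°) = 0.04046 I₀ · cos²(45°) = 0.02023 I₀.
That is 2.023% of the incident intensity.

≈ 2.02%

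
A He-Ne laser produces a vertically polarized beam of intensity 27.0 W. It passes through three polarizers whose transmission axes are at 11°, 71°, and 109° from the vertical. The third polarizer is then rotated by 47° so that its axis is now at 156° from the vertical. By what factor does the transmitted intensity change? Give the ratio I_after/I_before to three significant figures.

I_new/I_old ≈ 0.0122

Before rotation:
I₁ = I₀ cos²(11° − 0°) = I₀ cos²(11°) = 0.9636 I₀.
I₂ = I₁ cos²(71° − 11°) = 0.9636 I₀ · cos²(60°) = 0.2409 I₀.
I₃ = I₂ cos²(109° − 71°) = 0.2409 I₀ · cos²(38°) = 0.1496 I₀.
After rotation:
I₁ = I₀ cos²(11° − 0°) = I₀ cos²(11°) = 0.9636 I₀.
I₂ = I₁ cos²(71° − 11°) = 0.9636 I₀ · cos²(60°) = 0.2409 I₀.
I₃ = I₂ cos²(156° − 71°) = 0.2409 I₀ · cos²(85°) = 0.00183 I₀.
Ratio = 0.00183 / 0.1496 = 0.01223.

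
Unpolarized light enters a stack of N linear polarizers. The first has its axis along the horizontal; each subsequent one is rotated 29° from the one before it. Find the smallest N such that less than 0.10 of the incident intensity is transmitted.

N = 8

First polarizer halves the unpolarized light: factor 1/2.
Each further stage multiplies by cos²(29°) = 0.765.
After N polarizers: T = 0.5·0.765^(N−1). Require T < 0.10 ⇒ N−1 > ln(0.10/0.5)/ln(0.765) = 6.01, so N−1 ≥ 7 and N = 8.
Check: N=8 gives T = 0.07664 < 0.10; N=7 gives T = 0.1002.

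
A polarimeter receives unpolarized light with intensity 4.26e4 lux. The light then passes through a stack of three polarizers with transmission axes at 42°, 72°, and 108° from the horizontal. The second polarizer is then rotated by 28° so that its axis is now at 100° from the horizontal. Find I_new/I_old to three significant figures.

I_new/I_old ≈ 0.561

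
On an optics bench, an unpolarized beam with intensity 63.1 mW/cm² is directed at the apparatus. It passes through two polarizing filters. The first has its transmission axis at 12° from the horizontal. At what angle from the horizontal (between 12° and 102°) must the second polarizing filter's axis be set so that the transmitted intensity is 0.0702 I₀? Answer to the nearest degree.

Unpolarized light through the first polarizer → I₁ = ½ I₀, now polarized at 12°.
Need I₂/I₀ = 0.0702, so cos²(θ − 12°) = 0.0702 / 0.5 = 0.1404.
θ − 12° = arccos(√0.1404) = 68.0°, giving θ ≈ 12 + 68.0 = 80.0°.

θ ≈ 80°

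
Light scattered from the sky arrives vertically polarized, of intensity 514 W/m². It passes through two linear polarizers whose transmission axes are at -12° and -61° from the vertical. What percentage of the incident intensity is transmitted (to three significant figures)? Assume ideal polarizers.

I₁ = 514 W/m² · cos²(12°) = 491.8 W/m².
I₂ = I₁ · cos²(49°) = 491.8 · 0.4304 = 211.7 W/m².
That is 41.18% of the incident intensity.

≈ 41.2%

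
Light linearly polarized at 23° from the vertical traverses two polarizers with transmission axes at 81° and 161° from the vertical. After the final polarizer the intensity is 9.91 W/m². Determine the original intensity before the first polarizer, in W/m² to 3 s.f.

I₁ = I₀ cos²(81° − 23°) = I₀ cos²(58°) = 0.2808 I₀.
I₂ = I₁ cos²(161° − 81°) = 0.2808 I₀ · cos²(80°) = 0.008468 I₀.
So 9.91 W/m² = 0.008468 I₀, giving I₀ = 9.91/0.008468 = 1170 W/m².

I₀ ≈ 1170 W/m²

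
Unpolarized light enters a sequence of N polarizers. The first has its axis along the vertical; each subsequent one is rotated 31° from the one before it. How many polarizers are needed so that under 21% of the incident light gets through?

First polarizer halves the unpolarized light: factor 1/2.
Each further stage multiplies by cos²(31°) = 0.7347.
After N polarizers: T = 0.5·0.7347^(N−1). Require T < 0.21 ⇒ N−1 > ln(0.21/0.5)/ln(0.7347) = 2.81, so N−1 ≥ 3 and N = 4.
Check: N=4 gives T = 0.1983 < 0.21; N=3 gives T = 0.2699.

N = 4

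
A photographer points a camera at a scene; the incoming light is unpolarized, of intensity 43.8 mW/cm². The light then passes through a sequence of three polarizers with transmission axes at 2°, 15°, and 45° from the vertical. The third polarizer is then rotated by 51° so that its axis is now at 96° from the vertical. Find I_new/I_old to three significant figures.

Before rotation:
Unpolarized light through the first polarizer → I₁ = ½ I₀, now polarized at 2°.
I₂ = I₁ cos²(15° − 2°) = 0.5 I₀ · cos²(13°) = 0.4747 I₀.
I₃ = I₂ cos²(45° − 15°) = 0.4747 I₀ · cos²(30°) = 0.356 I₀.
After rotation:
Unpolarized light through the first polarizer → I₁ = ½ I₀, now polarized at 2°.
I₂ = I₁ cos²(15° − 2°) = 0.5 I₀ · cos²(13°) = 0.4747 I₀.
I₃ = I₂ cos²(96° − 15°) = 0.4747 I₀ · cos²(81°) = 0.01162 I₀.
Ratio = 0.01162 / 0.356 = 0.03263.

I_new/I_old ≈ 0.0326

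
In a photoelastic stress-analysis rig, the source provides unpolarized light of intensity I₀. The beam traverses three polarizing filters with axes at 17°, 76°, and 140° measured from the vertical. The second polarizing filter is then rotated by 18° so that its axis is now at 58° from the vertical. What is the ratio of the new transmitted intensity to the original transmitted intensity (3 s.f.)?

Before rotation:
Unpolarized light through the first polarizer → I₁ = ½ I₀, now polarized at 17°.
I₂ = I₁ cos²(76° − 17°) = 0.5 I₀ · cos²(59°) = 0.1326 I₀.
I₃ = I₂ cos²(140° − 76°) = 0.1326 I₀ · cos²(64°) = 0.02549 I₀.
After rotation:
Unpolarized light through the first polarizer → I₁ = ½ I₀, now polarized at 17°.
I₂ = I₁ cos²(58° − 17°) = 0.5 I₀ · cos²(41°) = 0.2848 I₀.
I₃ = I₂ cos²(140° − 58°) = 0.2848 I₀ · cos²(82°) = 0.005516 I₀.
Ratio = 0.005516 / 0.02549 = 0.2164.

I_new/I_old ≈ 0.216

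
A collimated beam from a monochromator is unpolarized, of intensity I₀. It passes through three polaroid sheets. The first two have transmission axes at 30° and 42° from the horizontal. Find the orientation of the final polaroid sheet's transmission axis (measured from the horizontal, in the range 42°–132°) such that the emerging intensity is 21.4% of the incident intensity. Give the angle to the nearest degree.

θ ≈ 90°

Unpolarized light through the first polarizer → I₁ = ½ I₀, now polarized at 30°.
I₂ = I₁ cos²(42° − 30°) = 0.5 I₀ · cos²(12°) = 0.4784 I₀.
Need I₃/I₀ = 0.214, so cos²(θ − 42°) = 0.214 / 0.4784 = 0.4473.
θ − 42° = arccos(√0.4473) = 48.0°, giving θ ≈ 42 + 48.0 = 90.0°.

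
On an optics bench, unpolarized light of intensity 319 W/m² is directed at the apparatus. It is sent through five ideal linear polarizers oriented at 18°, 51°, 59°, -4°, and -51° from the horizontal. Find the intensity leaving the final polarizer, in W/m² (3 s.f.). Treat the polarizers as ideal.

I ≈ 10.5 W/m²

Unpolarized light through the first polarizer → I₁ = 319 W/m²/2 = 159.5 W/m², polarized at 18°.
I₂ = I₁ · cos²(33°) = 159.5 · 0.7034 = 112.2 W/m².
I₃ = I₂ · cos²(8°) = 112.2 · 0.9806 = 110 W/m².
I₄ = I₃ · cos²(63°) = 110 · 0.2061 = 22.67 W/m².
I₅ = I₄ · cos²(47°) = 22.67 · 0.4651 = 10.55 W/m².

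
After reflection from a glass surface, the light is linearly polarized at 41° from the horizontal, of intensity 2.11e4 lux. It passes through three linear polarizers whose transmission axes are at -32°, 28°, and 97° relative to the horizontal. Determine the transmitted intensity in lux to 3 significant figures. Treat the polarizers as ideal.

I ≈ 57.9 lux

I₁ = 2.11e4 lux · cos²(73°) = 1804 lux.
I₂ = I₁ · cos²(60°) = 1804 · 0.25 = 450.9 lux.
I₃ = I₂ · cos²(69°) = 450.9 · 0.1284 = 57.91 lux.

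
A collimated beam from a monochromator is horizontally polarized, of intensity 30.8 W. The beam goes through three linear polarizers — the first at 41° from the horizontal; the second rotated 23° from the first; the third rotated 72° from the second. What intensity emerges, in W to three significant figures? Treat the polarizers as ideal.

I ≈ 1.42 W

I₁ = 30.8 W · cos²(41°) = 17.54 W.
I₂ = I₁ · cos²(23°) = 17.54 · 0.8473 = 14.86 W.
I₃ = I₂ · cos²(72°) = 14.86 · 0.09549 = 1.419 W.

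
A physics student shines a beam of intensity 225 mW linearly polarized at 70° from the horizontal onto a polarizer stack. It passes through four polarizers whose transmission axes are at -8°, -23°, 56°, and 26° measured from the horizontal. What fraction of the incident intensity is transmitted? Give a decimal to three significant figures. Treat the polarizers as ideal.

I/I₀ ≈ 0.00110

I₁ = 225 mW · cos²(78°) = 9.726 mW.
I₂ = I₁ · cos²(15°) = 9.726 · 0.933 = 9.075 mW.
I₃ = I₂ · cos²(79°) = 9.075 · 0.03641 = 0.3304 mW.
I₄ = I₃ · cos²(30°) = 0.3304 · 0.75 = 0.2478 mW.
Transmitted fraction = 0.001101.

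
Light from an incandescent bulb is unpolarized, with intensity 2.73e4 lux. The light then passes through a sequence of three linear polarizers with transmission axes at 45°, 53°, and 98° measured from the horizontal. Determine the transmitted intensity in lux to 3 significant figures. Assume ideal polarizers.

Unpolarized light through the first polarizer → I₁ = 2.73e4 lux/2 = 1.365e+04 lux, polarized at 45°.
I₂ = I₁ · cos²(8°) = 1.365e+04 · 0.9806 = 1.339e+04 lux.
I₃ = I₂ · cos²(45°) = 1.339e+04 · 0.5 = 6693 lux.

I ≈ 6690 lux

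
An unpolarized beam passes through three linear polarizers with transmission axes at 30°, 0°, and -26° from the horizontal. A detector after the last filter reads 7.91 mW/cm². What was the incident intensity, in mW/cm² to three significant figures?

I₀ ≈ 26.1 mW/cm²

Unpolarized light through the first polarizer → I₁ = ½ I₀, now polarized at 30°.
I₂ = I₁ cos²(0° − 30°) = 0.5 I₀ · cos²(30°) = 0.375 I₀.
I₃ = I₂ cos²(-26° − 0°) = 0.375 I₀ · cos²(26°) = 0.3029 I₀.
So 7.91 mW/cm² = 0.3029 I₀, giving I₀ = 7.91/0.3029 = 26.11 mW/cm².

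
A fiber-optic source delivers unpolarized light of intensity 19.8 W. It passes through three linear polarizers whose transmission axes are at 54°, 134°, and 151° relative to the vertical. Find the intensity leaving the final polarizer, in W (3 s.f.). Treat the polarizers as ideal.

Unpolarized light through the first polarizer → I₁ = 19.8 W/2 = 9.9 W, polarized at 54°.
I₂ = I₁ · cos²(80°) = 9.9 · 0.03015 = 0.2985 W.
I₃ = I₂ · cos²(17°) = 0.2985 · 0.9145 = 0.273 W.

I ≈ 0.273 W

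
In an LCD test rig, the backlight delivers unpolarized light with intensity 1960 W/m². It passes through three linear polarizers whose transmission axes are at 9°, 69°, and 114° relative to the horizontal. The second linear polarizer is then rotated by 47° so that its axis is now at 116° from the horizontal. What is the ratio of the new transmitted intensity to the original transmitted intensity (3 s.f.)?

Before rotation:
Unpolarized light through the first polarizer → I₁ = ½ I₀, now polarized at 9°.
I₂ = I₁ cos²(69° − 9°) = 0.5 I₀ · cos²(60°) = 0.125 I₀.
I₃ = I₂ cos²(114° − 69°) = 0.125 I₀ · cos²(45°) = 0.0625 I₀.
After rotation:
Unpolarized light through the first polarizer → I₁ = ½ I₀, now polarized at 9°.
Angle between axes 1 and 2: 73°. I₂ = 0.5 I₀ · cos²(73°) = 0.04274 I₀.
I₃ = I₂ cos²(114° − 116°) = 0.04274 I₀ · cos²(2°) = 0.04269 I₀.
Ratio = 0.04269 / 0.0625 = 0.683.

I_new/I_old ≈ 0.683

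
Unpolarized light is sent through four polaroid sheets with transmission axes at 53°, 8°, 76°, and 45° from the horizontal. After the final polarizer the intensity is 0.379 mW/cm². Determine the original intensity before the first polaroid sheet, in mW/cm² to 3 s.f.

Unpolarized light through the first polarizer → I₁ = ½ I₀, now polarized at 53°.
I₂ = I₁ cos²(8° − 53°) = 0.5 I₀ · cos²(45°) = 0.25 I₀.
I₃ = I₂ cos²(76° − 8°) = 0.25 I₀ · cos²(68°) = 0.03508 I₀.
I₄ = I₃ cos²(45° − 76°) = 0.03508 I₀ · cos²(31°) = 0.02578 I₀.
So 0.379 mW/cm² = 0.02578 I₀, giving I₀ = 0.379/0.02578 = 14.7 mW/cm².

I₀ ≈ 14.7 mW/cm²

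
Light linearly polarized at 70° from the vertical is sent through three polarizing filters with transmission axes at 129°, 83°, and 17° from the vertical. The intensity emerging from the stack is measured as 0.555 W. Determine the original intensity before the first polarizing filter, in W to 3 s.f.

I₀ ≈ 26.2 W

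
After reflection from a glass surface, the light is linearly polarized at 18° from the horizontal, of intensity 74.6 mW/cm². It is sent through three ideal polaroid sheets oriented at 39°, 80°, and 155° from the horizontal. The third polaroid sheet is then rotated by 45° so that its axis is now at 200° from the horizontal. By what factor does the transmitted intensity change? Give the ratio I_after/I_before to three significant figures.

Before rotation:
I₁ = I₀ cos²(39° − 18°) = I₀ cos²(21°) = 0.8716 I₀.
I₂ = I₁ cos²(80° − 39°) = 0.8716 I₀ · cos²(41°) = 0.4964 I₀.
I₃ = I₂ cos²(155° − 80°) = 0.4964 I₀ · cos²(75°) = 0.03325 I₀.
After rotation:
I₁ = I₀ cos²(39° − 18°) = I₀ cos²(21°) = 0.8716 I₀.
I₂ = I₁ cos²(80° − 39°) = 0.8716 I₀ · cos²(41°) = 0.4964 I₀.
Angle between axes 2 and 3: 60°. I₃ = 0.4964 I₀ · cos²(60°) = 0.1241 I₀.
Ratio = 0.1241 / 0.03325 = 3.732.

I_new/I_old ≈ 3.73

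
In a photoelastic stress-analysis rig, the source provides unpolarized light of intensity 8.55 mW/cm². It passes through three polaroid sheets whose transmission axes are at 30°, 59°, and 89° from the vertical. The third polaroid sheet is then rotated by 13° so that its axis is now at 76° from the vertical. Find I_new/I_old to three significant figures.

Before rotation:
Unpolarized light through the first polarizer → I₁ = ½ I₀, now polarized at 30°.
I₂ = I₁ cos²(59° − 30°) = 0.5 I₀ · cos²(29°) = 0.3825 I₀.
I₃ = I₂ cos²(89° − 59°) = 0.3825 I₀ · cos²(30°) = 0.2869 I₀.
After rotation:
Unpolarized light through the first polarizer → I₁ = ½ I₀, now polarized at 30°.
I₂ = I₁ cos²(59° − 30°) = 0.5 I₀ · cos²(29°) = 0.3825 I₀.
I₃ = I₂ cos²(76° − 59°) = 0.3825 I₀ · cos²(17°) = 0.3498 I₀.
Ratio = 0.3498 / 0.2869 = 1.219.

I_new/I_old ≈ 1.22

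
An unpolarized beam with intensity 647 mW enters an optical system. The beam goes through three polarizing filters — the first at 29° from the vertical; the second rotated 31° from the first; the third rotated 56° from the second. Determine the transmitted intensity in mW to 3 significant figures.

I ≈ 74.3 mW

Unpolarized light through the first polarizer → I₁ = 647 mW/2 = 323.5 mW, polarized at 29°.
I₂ = I₁ · cos²(31°) = 323.5 · 0.7347 = 237.7 mW.
I₃ = I₂ · cos²(56°) = 237.7 · 0.3127 = 74.32 mW.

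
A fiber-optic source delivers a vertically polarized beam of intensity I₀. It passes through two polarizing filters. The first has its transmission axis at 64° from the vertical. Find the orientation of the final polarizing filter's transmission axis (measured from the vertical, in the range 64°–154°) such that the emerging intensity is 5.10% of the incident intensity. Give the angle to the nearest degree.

By Malus's law, I₁ = I₀ cos²(64° − 0°) = I₀ cos²(64°) = 0.1922 I₀.
Need I₂/I₀ = 0.051, so cos²(θ − 64°) = 0.051 / 0.1922 = 0.2654.
θ − 64° = arccos(√0.2654) = 59.0°, giving θ ≈ 64 + 59.0 = 123.0°.

θ ≈ 123°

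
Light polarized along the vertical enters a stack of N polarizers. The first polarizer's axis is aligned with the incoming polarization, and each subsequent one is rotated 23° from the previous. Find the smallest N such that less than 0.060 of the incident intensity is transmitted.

N = 18

First polarizer is aligned with the polarization: full transmission.
Each further stage multiplies by cos²(23°) = 0.8473.
After N polarizers: T = 0.8473^(N−1). Require T < 0.060 ⇒ N−1 > ln(0.060)/ln(0.8473) = 16.98, so N−1 ≥ 17 and N = 18.
Check: N=18 gives T = 0.05983 < 0.060; N=17 gives T = 0.0706.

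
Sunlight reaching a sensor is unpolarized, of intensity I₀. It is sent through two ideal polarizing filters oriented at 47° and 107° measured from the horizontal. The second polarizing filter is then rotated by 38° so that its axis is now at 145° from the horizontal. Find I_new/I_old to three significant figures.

I_new/I_old ≈ 0.0775

Before rotation:
Unpolarized light through the first polarizer → I₁ = ½ I₀, now polarized at 47°.
I₂ = I₁ cos²(107° − 47°) = 0.5 I₀ · cos²(60°) = 0.125 I₀.
After rotation:
Unpolarized light through the first polarizer → I₁ = ½ I₀, now polarized at 47°.
Angle between axes 1 and 2: 82°. I₂ = 0.5 I₀ · cos²(82°) = 0.009685 I₀.
Ratio = 0.009685 / 0.125 = 0.07748.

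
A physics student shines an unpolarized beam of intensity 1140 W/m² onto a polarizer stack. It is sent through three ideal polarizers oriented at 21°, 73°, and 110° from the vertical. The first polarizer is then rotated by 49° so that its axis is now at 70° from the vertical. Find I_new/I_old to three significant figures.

Before rotation:
Unpolarized light through the first polarizer → I₁ = ½ I₀, now polarized at 21°.
I₂ = I₁ cos²(73° − 21°) = 0.5 I₀ · cos²(52°) = 0.1895 I₀.
I₃ = I₂ cos²(110° − 73°) = 0.1895 I₀ · cos²(37°) = 0.1209 I₀.
After rotation:
Unpolarized light through the first polarizer → I₁ = ½ I₀, now polarized at 70°.
I₂ = I₁ cos²(73° − 70°) = 0.5 I₀ · cos²(3°) = 0.4986 I₀.
I₃ = I₂ cos²(110° − 73°) = 0.4986 I₀ · cos²(37°) = 0.318 I₀.
Ratio = 0.318 / 0.1209 = 2.631.

I_new/I_old ≈ 2.63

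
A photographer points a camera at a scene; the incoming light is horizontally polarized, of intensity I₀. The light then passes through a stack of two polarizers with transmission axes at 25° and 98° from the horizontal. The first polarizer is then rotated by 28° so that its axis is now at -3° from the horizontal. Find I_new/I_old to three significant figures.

I_new/I_old ≈ 0.517

Before rotation:
I₁ = I₀ cos²(25° − 0°) = I₀ cos²(25°) = 0.8214 I₀.
I₂ = I₁ cos²(98° − 25°) = 0.8214 I₀ · cos²(73°) = 0.07021 I₀.
After rotation:
I₁ = I₀ cos²(-3° − 0°) = I₀ cos²(3°) = 0.9973 I₀.
Angle between axes 1 and 2: 79°. I₂ = 0.9973 I₀ · cos²(79°) = 0.03631 I₀.
Ratio = 0.03631 / 0.07021 = 0.5171.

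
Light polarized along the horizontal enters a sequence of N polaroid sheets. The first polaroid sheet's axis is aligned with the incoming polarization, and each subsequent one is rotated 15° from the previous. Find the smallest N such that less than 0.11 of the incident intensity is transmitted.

N = 33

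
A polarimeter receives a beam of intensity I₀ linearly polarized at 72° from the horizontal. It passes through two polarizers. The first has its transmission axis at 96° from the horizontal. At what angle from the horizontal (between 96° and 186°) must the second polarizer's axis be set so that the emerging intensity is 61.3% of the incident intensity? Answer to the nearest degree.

By Malus's law, I₁ = I₀ cos²(96° − 72°) = I₀ cos²(24°) = 0.8346 I₀.
Need I₂/I₀ = 0.613, so cos²(θ − 96°) = 0.613 / 0.8346 = 0.7345.
θ − 96° = arccos(√0.7345) = 31.0°, giving θ ≈ 96 + 31.0 = 127.0°.

θ ≈ 127°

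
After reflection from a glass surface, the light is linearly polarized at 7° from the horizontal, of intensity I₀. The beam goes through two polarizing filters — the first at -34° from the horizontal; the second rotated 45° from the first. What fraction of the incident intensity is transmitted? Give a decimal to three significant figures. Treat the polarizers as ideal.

≈ 0.285 I₀

By Malus's law, I₁ = I₀ cos²(-34° − 7°) = I₀ cos²(41°) = 0.5696 I₀.
I₂ = I₁ cos²(45°) = 0.5696 · 0.5 I₀ = 0.2848 I₀.
Transmitted fraction = 0.2848.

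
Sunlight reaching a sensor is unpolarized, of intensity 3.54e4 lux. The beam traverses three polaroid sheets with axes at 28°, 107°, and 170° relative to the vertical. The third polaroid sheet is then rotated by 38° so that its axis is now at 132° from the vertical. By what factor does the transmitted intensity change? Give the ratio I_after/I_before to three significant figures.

I_new/I_old ≈ 3.99

Before rotation:
Unpolarized light through the first polarizer → I₁ = ½ I₀, now polarized at 28°.
I₂ = I₁ cos²(107° − 28°) = 0.5 I₀ · cos²(79°) = 0.0182 I₀.
I₃ = I₂ cos²(170° − 107°) = 0.0182 I₀ · cos²(63°) = 0.003752 I₀.
After rotation:
Unpolarized light through the first polarizer → I₁ = ½ I₀, now polarized at 28°.
I₂ = I₁ cos²(107° − 28°) = 0.5 I₀ · cos²(79°) = 0.0182 I₀.
I₃ = I₂ cos²(132° − 107°) = 0.0182 I₀ · cos²(25°) = 0.01495 I₀.
Ratio = 0.01495 / 0.003752 = 3.985.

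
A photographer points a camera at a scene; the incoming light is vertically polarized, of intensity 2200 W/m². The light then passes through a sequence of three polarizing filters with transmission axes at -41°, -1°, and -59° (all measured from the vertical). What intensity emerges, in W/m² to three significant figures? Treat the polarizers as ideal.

By Malus's law, I₁ = 2200 W/m² · cos²(41°) = 1253 W/m².
I₂ = I₁ · cos²(40°) = 1253 · 0.5868 = 735.3 W/m².
I₃ = I₂ · cos²(58°) = 735.3 · 0.2808 = 206.5 W/m².

I ≈ 206 W/m²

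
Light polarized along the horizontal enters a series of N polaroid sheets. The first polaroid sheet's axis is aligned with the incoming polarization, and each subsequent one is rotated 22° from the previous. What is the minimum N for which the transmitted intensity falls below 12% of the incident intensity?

N = 16

First polarizer is aligned with the polarization: full transmission.
Each further stage multiplies by cos²(22°) = 0.8597.
After N polarizers: T = 0.8597^(N−1). Require T < 0.12 ⇒ N−1 > ln(0.12)/ln(0.8597) = 14.02, so N−1 ≥ 15 and N = 16.
Check: N=16 gives T = 0.1035 < 0.12; N=15 gives T = 0.1204.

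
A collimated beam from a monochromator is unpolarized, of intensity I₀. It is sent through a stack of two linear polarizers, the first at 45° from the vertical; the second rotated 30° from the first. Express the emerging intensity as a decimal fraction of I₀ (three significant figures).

Unpolarized light through the first polarizer → I₁ = ½ I₀, now polarized at 45°.
I₂ = I₁ cos²(30°) = 0.5 · 0.75 I₀ = 0.375 I₀.
Transmitted fraction = 0.375.

≈ 0.375 I₀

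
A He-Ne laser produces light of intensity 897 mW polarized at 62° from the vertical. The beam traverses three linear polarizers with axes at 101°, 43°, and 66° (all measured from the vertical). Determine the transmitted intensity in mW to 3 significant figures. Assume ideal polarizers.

I₁ = 897 mW · cos²(39°) = 541.7 mW.
I₂ = I₁ · cos²(58°) = 541.7 · 0.2808 = 152.1 mW.
I₃ = I₂ · cos²(23°) = 152.1 · 0.8473 = 128.9 mW.

I ≈ 129 mW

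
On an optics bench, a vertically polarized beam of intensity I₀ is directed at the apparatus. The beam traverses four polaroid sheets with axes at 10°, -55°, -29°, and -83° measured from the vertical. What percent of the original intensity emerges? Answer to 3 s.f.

≈ 4.83%

By Malus's law, I₁ = I₀ cos²(10° − 0°) = I₀ cos²(10°) = 0.9698 I₀.
I₂ = I₁ cos²(-55° − 10°) = 0.9698 I₀ · cos²(65°) = 0.1732 I₀.
I₃ = I₂ cos²(-29° + 55°) = 0.1732 I₀ · cos²(26°) = 0.1399 I₀.
I₄ = I₃ cos²(-83° + 29°) = 0.1399 I₀ · cos²(54°) = 0.04835 I₀.
That is 4.835% of the incident intensity.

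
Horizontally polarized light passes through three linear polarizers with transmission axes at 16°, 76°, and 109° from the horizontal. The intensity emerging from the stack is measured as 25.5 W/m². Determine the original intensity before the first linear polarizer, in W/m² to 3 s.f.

By Malus's law, I₁ = I₀ cos²(16° − 0°) = I₀ cos²(16°) = 0.924 I₀.
I₂ = I₁ cos²(76° − 16°) = 0.924 I₀ · cos²(60°) = 0.231 I₀.
I₃ = I₂ cos²(109° − 76°) = 0.231 I₀ · cos²(33°) = 0.1625 I₀.
So 25.5 W/m² = 0.1625 I₀, giving I₀ = 25.5/0.1625 = 156.9 W/m².

I₀ ≈ 157 W/m²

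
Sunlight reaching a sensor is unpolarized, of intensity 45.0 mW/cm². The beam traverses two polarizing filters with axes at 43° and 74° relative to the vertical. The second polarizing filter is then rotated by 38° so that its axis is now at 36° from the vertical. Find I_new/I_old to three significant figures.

I_new/I_old ≈ 1.34

Before rotation:
Unpolarized light through the first polarizer → I₁ = ½ I₀, now polarized at 43°.
I₂ = I₁ cos²(74° − 43°) = 0.5 I₀ · cos²(31°) = 0.3674 I₀.
After rotation:
Unpolarized light through the first polarizer → I₁ = ½ I₀, now polarized at 43°.
I₂ = I₁ cos²(36° − 43°) = 0.5 I₀ · cos²(7°) = 0.4926 I₀.
Ratio = 0.4926 / 0.3674 = 1.341.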